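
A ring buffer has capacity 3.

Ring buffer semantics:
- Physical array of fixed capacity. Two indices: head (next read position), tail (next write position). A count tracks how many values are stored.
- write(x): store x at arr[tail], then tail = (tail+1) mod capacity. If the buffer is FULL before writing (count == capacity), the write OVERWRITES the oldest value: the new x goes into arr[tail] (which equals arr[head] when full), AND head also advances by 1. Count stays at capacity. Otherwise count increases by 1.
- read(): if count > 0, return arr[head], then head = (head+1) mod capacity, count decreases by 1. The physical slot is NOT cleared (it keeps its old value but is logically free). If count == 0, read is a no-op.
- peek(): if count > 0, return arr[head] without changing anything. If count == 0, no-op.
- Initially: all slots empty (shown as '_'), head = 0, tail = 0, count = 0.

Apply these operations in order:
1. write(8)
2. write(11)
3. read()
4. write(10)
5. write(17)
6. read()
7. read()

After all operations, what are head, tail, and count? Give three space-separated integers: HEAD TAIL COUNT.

After op 1 (write(8)): arr=[8 _ _] head=0 tail=1 count=1
After op 2 (write(11)): arr=[8 11 _] head=0 tail=2 count=2
After op 3 (read()): arr=[8 11 _] head=1 tail=2 count=1
After op 4 (write(10)): arr=[8 11 10] head=1 tail=0 count=2
After op 5 (write(17)): arr=[17 11 10] head=1 tail=1 count=3
After op 6 (read()): arr=[17 11 10] head=2 tail=1 count=2
After op 7 (read()): arr=[17 11 10] head=0 tail=1 count=1

Answer: 0 1 1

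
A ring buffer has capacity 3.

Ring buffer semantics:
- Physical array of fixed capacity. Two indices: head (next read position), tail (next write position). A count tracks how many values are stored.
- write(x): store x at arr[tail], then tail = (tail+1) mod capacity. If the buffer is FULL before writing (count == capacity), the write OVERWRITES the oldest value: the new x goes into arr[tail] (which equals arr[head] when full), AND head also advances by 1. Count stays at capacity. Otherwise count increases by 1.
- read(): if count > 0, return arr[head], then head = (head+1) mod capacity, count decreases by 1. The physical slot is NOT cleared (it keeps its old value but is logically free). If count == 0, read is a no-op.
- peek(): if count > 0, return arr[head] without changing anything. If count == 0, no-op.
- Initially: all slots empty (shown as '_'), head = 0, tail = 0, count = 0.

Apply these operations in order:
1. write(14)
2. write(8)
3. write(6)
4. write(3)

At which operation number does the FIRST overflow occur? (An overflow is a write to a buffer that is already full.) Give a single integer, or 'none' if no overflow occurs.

After op 1 (write(14)): arr=[14 _ _] head=0 tail=1 count=1
After op 2 (write(8)): arr=[14 8 _] head=0 tail=2 count=2
After op 3 (write(6)): arr=[14 8 6] head=0 tail=0 count=3
After op 4 (write(3)): arr=[3 8 6] head=1 tail=1 count=3

Answer: 4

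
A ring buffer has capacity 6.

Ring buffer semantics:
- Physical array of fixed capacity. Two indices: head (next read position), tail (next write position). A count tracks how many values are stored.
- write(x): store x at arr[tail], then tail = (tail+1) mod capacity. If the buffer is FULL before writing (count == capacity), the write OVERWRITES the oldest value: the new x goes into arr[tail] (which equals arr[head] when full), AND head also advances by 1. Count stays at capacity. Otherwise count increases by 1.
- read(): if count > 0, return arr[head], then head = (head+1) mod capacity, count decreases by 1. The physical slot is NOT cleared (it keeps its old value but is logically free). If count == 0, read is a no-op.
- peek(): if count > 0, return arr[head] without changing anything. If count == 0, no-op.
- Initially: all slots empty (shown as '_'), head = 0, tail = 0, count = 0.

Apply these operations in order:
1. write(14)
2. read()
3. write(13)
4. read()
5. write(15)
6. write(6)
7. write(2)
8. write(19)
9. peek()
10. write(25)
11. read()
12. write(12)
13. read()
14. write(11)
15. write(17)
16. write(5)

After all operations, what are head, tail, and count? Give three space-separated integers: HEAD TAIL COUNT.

Answer: 5 5 6

Derivation:
After op 1 (write(14)): arr=[14 _ _ _ _ _] head=0 tail=1 count=1
After op 2 (read()): arr=[14 _ _ _ _ _] head=1 tail=1 count=0
After op 3 (write(13)): arr=[14 13 _ _ _ _] head=1 tail=2 count=1
After op 4 (read()): arr=[14 13 _ _ _ _] head=2 tail=2 count=0
After op 5 (write(15)): arr=[14 13 15 _ _ _] head=2 tail=3 count=1
After op 6 (write(6)): arr=[14 13 15 6 _ _] head=2 tail=4 count=2
After op 7 (write(2)): arr=[14 13 15 6 2 _] head=2 tail=5 count=3
After op 8 (write(19)): arr=[14 13 15 6 2 19] head=2 tail=0 count=4
After op 9 (peek()): arr=[14 13 15 6 2 19] head=2 tail=0 count=4
After op 10 (write(25)): arr=[25 13 15 6 2 19] head=2 tail=1 count=5
After op 11 (read()): arr=[25 13 15 6 2 19] head=3 tail=1 count=4
After op 12 (write(12)): arr=[25 12 15 6 2 19] head=3 tail=2 count=5
After op 13 (read()): arr=[25 12 15 6 2 19] head=4 tail=2 count=4
After op 14 (write(11)): arr=[25 12 11 6 2 19] head=4 tail=3 count=5
After op 15 (write(17)): arr=[25 12 11 17 2 19] head=4 tail=4 count=6
After op 16 (write(5)): arr=[25 12 11 17 5 19] head=5 tail=5 count=6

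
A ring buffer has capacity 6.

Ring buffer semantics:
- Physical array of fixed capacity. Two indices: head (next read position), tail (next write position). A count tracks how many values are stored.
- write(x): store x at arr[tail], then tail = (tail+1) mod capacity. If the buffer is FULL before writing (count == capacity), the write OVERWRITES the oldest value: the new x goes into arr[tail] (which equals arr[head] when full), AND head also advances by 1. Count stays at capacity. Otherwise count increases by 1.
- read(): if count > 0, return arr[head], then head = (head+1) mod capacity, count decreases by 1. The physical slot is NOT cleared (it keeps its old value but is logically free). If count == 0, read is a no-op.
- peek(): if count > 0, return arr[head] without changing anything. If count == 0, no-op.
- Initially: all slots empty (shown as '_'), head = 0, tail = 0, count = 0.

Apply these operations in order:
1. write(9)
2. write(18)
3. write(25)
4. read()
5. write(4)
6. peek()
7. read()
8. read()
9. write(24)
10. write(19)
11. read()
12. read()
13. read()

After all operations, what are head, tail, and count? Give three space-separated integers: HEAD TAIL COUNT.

After op 1 (write(9)): arr=[9 _ _ _ _ _] head=0 tail=1 count=1
After op 2 (write(18)): arr=[9 18 _ _ _ _] head=0 tail=2 count=2
After op 3 (write(25)): arr=[9 18 25 _ _ _] head=0 tail=3 count=3
After op 4 (read()): arr=[9 18 25 _ _ _] head=1 tail=3 count=2
After op 5 (write(4)): arr=[9 18 25 4 _ _] head=1 tail=4 count=3
After op 6 (peek()): arr=[9 18 25 4 _ _] head=1 tail=4 count=3
After op 7 (read()): arr=[9 18 25 4 _ _] head=2 tail=4 count=2
After op 8 (read()): arr=[9 18 25 4 _ _] head=3 tail=4 count=1
After op 9 (write(24)): arr=[9 18 25 4 24 _] head=3 tail=5 count=2
After op 10 (write(19)): arr=[9 18 25 4 24 19] head=3 tail=0 count=3
After op 11 (read()): arr=[9 18 25 4 24 19] head=4 tail=0 count=2
After op 12 (read()): arr=[9 18 25 4 24 19] head=5 tail=0 count=1
After op 13 (read()): arr=[9 18 25 4 24 19] head=0 tail=0 count=0

Answer: 0 0 0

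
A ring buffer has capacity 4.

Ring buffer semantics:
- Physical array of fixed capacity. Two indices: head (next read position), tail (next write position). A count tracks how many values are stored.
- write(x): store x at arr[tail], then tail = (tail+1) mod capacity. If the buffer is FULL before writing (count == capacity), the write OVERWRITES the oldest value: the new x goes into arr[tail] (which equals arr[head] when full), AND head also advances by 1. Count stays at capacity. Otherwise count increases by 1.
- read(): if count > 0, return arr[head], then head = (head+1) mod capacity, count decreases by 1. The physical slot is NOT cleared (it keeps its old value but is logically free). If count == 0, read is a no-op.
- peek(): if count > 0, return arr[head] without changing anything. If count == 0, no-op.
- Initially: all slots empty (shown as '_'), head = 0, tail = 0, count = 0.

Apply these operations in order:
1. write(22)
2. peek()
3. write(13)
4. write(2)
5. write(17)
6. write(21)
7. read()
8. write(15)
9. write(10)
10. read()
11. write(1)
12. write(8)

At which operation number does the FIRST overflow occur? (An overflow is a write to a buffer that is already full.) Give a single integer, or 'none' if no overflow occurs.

After op 1 (write(22)): arr=[22 _ _ _] head=0 tail=1 count=1
After op 2 (peek()): arr=[22 _ _ _] head=0 tail=1 count=1
After op 3 (write(13)): arr=[22 13 _ _] head=0 tail=2 count=2
After op 4 (write(2)): arr=[22 13 2 _] head=0 tail=3 count=3
After op 5 (write(17)): arr=[22 13 2 17] head=0 tail=0 count=4
After op 6 (write(21)): arr=[21 13 2 17] head=1 tail=1 count=4
After op 7 (read()): arr=[21 13 2 17] head=2 tail=1 count=3
After op 8 (write(15)): arr=[21 15 2 17] head=2 tail=2 count=4
After op 9 (write(10)): arr=[21 15 10 17] head=3 tail=3 count=4
After op 10 (read()): arr=[21 15 10 17] head=0 tail=3 count=3
After op 11 (write(1)): arr=[21 15 10 1] head=0 tail=0 count=4
After op 12 (write(8)): arr=[8 15 10 1] head=1 tail=1 count=4

Answer: 6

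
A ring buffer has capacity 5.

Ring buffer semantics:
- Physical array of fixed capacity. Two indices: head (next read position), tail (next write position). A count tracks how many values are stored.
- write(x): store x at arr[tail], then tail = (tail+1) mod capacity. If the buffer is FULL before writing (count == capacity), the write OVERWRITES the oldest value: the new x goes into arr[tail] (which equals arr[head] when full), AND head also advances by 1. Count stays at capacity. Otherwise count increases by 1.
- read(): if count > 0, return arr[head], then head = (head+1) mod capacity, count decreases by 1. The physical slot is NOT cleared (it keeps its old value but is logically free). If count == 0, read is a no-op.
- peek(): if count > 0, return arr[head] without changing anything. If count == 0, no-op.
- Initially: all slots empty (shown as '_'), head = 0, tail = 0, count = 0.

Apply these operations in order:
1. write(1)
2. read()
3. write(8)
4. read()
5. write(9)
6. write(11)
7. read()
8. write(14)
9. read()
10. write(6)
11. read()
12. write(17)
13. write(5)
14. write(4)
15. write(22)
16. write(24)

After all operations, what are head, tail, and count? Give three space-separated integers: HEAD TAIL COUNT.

Answer: 1 1 5

Derivation:
After op 1 (write(1)): arr=[1 _ _ _ _] head=0 tail=1 count=1
After op 2 (read()): arr=[1 _ _ _ _] head=1 tail=1 count=0
After op 3 (write(8)): arr=[1 8 _ _ _] head=1 tail=2 count=1
After op 4 (read()): arr=[1 8 _ _ _] head=2 tail=2 count=0
After op 5 (write(9)): arr=[1 8 9 _ _] head=2 tail=3 count=1
After op 6 (write(11)): arr=[1 8 9 11 _] head=2 tail=4 count=2
After op 7 (read()): arr=[1 8 9 11 _] head=3 tail=4 count=1
After op 8 (write(14)): arr=[1 8 9 11 14] head=3 tail=0 count=2
After op 9 (read()): arr=[1 8 9 11 14] head=4 tail=0 count=1
After op 10 (write(6)): arr=[6 8 9 11 14] head=4 tail=1 count=2
After op 11 (read()): arr=[6 8 9 11 14] head=0 tail=1 count=1
After op 12 (write(17)): arr=[6 17 9 11 14] head=0 tail=2 count=2
After op 13 (write(5)): arr=[6 17 5 11 14] head=0 tail=3 count=3
After op 14 (write(4)): arr=[6 17 5 4 14] head=0 tail=4 count=4
After op 15 (write(22)): arr=[6 17 5 4 22] head=0 tail=0 count=5
After op 16 (write(24)): arr=[24 17 5 4 22] head=1 tail=1 count=5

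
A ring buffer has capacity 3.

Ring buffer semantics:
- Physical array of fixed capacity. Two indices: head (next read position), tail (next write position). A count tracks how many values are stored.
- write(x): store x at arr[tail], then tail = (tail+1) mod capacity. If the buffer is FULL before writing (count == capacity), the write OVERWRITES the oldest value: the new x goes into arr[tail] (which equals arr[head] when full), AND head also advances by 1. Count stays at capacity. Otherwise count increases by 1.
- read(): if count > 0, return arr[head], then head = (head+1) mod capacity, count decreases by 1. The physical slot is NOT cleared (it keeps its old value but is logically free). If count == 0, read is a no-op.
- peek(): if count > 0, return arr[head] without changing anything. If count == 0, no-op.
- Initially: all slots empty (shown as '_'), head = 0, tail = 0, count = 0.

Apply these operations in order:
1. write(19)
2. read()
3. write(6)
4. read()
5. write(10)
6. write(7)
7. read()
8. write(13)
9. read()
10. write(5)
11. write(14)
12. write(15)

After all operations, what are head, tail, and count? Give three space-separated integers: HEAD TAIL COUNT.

After op 1 (write(19)): arr=[19 _ _] head=0 tail=1 count=1
After op 2 (read()): arr=[19 _ _] head=1 tail=1 count=0
After op 3 (write(6)): arr=[19 6 _] head=1 tail=2 count=1
After op 4 (read()): arr=[19 6 _] head=2 tail=2 count=0
After op 5 (write(10)): arr=[19 6 10] head=2 tail=0 count=1
After op 6 (write(7)): arr=[7 6 10] head=2 tail=1 count=2
After op 7 (read()): arr=[7 6 10] head=0 tail=1 count=1
After op 8 (write(13)): arr=[7 13 10] head=0 tail=2 count=2
After op 9 (read()): arr=[7 13 10] head=1 tail=2 count=1
After op 10 (write(5)): arr=[7 13 5] head=1 tail=0 count=2
After op 11 (write(14)): arr=[14 13 5] head=1 tail=1 count=3
After op 12 (write(15)): arr=[14 15 5] head=2 tail=2 count=3

Answer: 2 2 3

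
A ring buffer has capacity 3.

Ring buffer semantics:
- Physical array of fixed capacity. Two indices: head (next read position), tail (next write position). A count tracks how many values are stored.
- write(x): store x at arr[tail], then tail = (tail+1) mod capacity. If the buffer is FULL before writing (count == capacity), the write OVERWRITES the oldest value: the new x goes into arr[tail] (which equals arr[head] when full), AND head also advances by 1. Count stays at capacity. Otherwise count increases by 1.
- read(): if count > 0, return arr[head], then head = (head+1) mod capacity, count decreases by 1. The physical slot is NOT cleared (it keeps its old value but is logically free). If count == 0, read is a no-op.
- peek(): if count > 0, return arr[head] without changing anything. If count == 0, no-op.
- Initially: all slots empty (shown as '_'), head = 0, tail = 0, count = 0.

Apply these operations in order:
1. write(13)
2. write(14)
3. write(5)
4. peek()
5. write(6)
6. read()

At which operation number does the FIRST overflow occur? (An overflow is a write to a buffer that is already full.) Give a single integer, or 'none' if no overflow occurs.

Answer: 5

Derivation:
After op 1 (write(13)): arr=[13 _ _] head=0 tail=1 count=1
After op 2 (write(14)): arr=[13 14 _] head=0 tail=2 count=2
After op 3 (write(5)): arr=[13 14 5] head=0 tail=0 count=3
After op 4 (peek()): arr=[13 14 5] head=0 tail=0 count=3
After op 5 (write(6)): arr=[6 14 5] head=1 tail=1 count=3
After op 6 (read()): arr=[6 14 5] head=2 tail=1 count=2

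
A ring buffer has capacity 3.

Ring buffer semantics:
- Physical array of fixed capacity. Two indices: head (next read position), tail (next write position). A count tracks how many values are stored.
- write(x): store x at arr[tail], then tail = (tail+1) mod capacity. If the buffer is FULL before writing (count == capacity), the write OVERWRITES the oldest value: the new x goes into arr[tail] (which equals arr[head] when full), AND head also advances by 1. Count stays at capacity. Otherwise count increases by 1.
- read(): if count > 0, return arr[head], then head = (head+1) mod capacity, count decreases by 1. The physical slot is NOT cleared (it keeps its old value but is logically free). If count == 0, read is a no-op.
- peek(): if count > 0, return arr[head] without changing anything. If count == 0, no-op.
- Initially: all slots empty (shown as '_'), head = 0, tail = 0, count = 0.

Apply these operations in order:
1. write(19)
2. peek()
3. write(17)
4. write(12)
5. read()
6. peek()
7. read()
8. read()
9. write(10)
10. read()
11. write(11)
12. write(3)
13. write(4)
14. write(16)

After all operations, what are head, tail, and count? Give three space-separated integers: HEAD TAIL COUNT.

After op 1 (write(19)): arr=[19 _ _] head=0 tail=1 count=1
After op 2 (peek()): arr=[19 _ _] head=0 tail=1 count=1
After op 3 (write(17)): arr=[19 17 _] head=0 tail=2 count=2
After op 4 (write(12)): arr=[19 17 12] head=0 tail=0 count=3
After op 5 (read()): arr=[19 17 12] head=1 tail=0 count=2
After op 6 (peek()): arr=[19 17 12] head=1 tail=0 count=2
After op 7 (read()): arr=[19 17 12] head=2 tail=0 count=1
After op 8 (read()): arr=[19 17 12] head=0 tail=0 count=0
After op 9 (write(10)): arr=[10 17 12] head=0 tail=1 count=1
After op 10 (read()): arr=[10 17 12] head=1 tail=1 count=0
After op 11 (write(11)): arr=[10 11 12] head=1 tail=2 count=1
After op 12 (write(3)): arr=[10 11 3] head=1 tail=0 count=2
After op 13 (write(4)): arr=[4 11 3] head=1 tail=1 count=3
After op 14 (write(16)): arr=[4 16 3] head=2 tail=2 count=3

Answer: 2 2 3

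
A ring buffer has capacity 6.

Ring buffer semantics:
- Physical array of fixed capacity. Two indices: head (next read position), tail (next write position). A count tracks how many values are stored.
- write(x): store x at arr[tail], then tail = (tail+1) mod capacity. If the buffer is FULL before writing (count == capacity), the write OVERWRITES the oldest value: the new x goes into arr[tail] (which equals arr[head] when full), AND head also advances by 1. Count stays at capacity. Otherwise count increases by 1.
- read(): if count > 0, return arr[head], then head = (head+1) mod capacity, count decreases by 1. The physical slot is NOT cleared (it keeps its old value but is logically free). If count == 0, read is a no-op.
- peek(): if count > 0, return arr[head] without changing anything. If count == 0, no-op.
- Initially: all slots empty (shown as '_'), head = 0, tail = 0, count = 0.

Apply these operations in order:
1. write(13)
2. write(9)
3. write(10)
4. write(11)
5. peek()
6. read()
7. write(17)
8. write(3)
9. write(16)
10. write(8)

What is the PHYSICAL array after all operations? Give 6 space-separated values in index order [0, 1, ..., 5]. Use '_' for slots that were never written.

After op 1 (write(13)): arr=[13 _ _ _ _ _] head=0 tail=1 count=1
After op 2 (write(9)): arr=[13 9 _ _ _ _] head=0 tail=2 count=2
After op 3 (write(10)): arr=[13 9 10 _ _ _] head=0 tail=3 count=3
After op 4 (write(11)): arr=[13 9 10 11 _ _] head=0 tail=4 count=4
After op 5 (peek()): arr=[13 9 10 11 _ _] head=0 tail=4 count=4
After op 6 (read()): arr=[13 9 10 11 _ _] head=1 tail=4 count=3
After op 7 (write(17)): arr=[13 9 10 11 17 _] head=1 tail=5 count=4
After op 8 (write(3)): arr=[13 9 10 11 17 3] head=1 tail=0 count=5
After op 9 (write(16)): arr=[16 9 10 11 17 3] head=1 tail=1 count=6
After op 10 (write(8)): arr=[16 8 10 11 17 3] head=2 tail=2 count=6

Answer: 16 8 10 11 17 3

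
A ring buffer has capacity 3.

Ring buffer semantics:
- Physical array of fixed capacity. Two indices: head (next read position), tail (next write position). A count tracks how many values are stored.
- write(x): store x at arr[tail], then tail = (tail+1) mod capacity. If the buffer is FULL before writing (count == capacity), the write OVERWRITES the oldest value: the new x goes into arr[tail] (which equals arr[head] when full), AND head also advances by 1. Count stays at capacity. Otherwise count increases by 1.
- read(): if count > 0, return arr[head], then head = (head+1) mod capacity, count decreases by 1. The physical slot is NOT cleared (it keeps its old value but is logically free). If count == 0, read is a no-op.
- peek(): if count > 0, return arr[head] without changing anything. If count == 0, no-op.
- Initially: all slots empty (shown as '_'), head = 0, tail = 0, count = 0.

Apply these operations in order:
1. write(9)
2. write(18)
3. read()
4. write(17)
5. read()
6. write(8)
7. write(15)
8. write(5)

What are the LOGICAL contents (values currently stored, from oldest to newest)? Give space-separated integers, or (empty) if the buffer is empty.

Answer: 8 15 5

Derivation:
After op 1 (write(9)): arr=[9 _ _] head=0 tail=1 count=1
After op 2 (write(18)): arr=[9 18 _] head=0 tail=2 count=2
After op 3 (read()): arr=[9 18 _] head=1 tail=2 count=1
After op 4 (write(17)): arr=[9 18 17] head=1 tail=0 count=2
After op 5 (read()): arr=[9 18 17] head=2 tail=0 count=1
After op 6 (write(8)): arr=[8 18 17] head=2 tail=1 count=2
After op 7 (write(15)): arr=[8 15 17] head=2 tail=2 count=3
After op 8 (write(5)): arr=[8 15 5] head=0 tail=0 count=3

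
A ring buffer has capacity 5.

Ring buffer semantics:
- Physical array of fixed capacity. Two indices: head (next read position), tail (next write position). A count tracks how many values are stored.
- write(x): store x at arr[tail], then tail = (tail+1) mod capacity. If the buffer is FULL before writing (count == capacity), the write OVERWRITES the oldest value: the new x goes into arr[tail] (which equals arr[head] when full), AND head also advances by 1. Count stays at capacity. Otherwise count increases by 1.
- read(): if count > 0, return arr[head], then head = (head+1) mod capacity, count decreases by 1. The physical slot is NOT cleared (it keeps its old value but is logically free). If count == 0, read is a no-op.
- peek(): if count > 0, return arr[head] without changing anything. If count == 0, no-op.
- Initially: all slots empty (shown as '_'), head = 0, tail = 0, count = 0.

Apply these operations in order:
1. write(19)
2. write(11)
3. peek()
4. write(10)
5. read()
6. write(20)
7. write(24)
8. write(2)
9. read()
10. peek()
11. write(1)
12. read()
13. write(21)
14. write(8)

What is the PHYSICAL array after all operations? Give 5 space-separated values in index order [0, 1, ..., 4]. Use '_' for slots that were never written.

Answer: 2 1 21 8 24

Derivation:
After op 1 (write(19)): arr=[19 _ _ _ _] head=0 tail=1 count=1
After op 2 (write(11)): arr=[19 11 _ _ _] head=0 tail=2 count=2
After op 3 (peek()): arr=[19 11 _ _ _] head=0 tail=2 count=2
After op 4 (write(10)): arr=[19 11 10 _ _] head=0 tail=3 count=3
After op 5 (read()): arr=[19 11 10 _ _] head=1 tail=3 count=2
After op 6 (write(20)): arr=[19 11 10 20 _] head=1 tail=4 count=3
After op 7 (write(24)): arr=[19 11 10 20 24] head=1 tail=0 count=4
After op 8 (write(2)): arr=[2 11 10 20 24] head=1 tail=1 count=5
After op 9 (read()): arr=[2 11 10 20 24] head=2 tail=1 count=4
After op 10 (peek()): arr=[2 11 10 20 24] head=2 tail=1 count=4
After op 11 (write(1)): arr=[2 1 10 20 24] head=2 tail=2 count=5
After op 12 (read()): arr=[2 1 10 20 24] head=3 tail=2 count=4
After op 13 (write(21)): arr=[2 1 21 20 24] head=3 tail=3 count=5
After op 14 (write(8)): arr=[2 1 21 8 24] head=4 tail=4 count=5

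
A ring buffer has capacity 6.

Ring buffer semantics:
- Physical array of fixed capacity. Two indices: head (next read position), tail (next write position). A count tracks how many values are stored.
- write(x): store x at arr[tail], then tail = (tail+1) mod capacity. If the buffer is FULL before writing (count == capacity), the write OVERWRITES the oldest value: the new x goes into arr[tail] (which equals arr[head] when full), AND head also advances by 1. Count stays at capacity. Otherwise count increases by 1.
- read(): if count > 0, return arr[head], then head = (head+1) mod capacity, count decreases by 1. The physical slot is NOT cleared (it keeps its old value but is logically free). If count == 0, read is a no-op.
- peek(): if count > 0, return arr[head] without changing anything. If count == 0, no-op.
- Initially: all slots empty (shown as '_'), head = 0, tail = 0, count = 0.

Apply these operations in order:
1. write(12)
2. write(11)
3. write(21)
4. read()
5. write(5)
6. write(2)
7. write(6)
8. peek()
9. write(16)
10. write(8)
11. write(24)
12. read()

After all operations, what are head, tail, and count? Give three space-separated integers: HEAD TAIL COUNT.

After op 1 (write(12)): arr=[12 _ _ _ _ _] head=0 tail=1 count=1
After op 2 (write(11)): arr=[12 11 _ _ _ _] head=0 tail=2 count=2
After op 3 (write(21)): arr=[12 11 21 _ _ _] head=0 tail=3 count=3
After op 4 (read()): arr=[12 11 21 _ _ _] head=1 tail=3 count=2
After op 5 (write(5)): arr=[12 11 21 5 _ _] head=1 tail=4 count=3
After op 6 (write(2)): arr=[12 11 21 5 2 _] head=1 tail=5 count=4
After op 7 (write(6)): arr=[12 11 21 5 2 6] head=1 tail=0 count=5
After op 8 (peek()): arr=[12 11 21 5 2 6] head=1 tail=0 count=5
After op 9 (write(16)): arr=[16 11 21 5 2 6] head=1 tail=1 count=6
After op 10 (write(8)): arr=[16 8 21 5 2 6] head=2 tail=2 count=6
After op 11 (write(24)): arr=[16 8 24 5 2 6] head=3 tail=3 count=6
After op 12 (read()): arr=[16 8 24 5 2 6] head=4 tail=3 count=5

Answer: 4 3 5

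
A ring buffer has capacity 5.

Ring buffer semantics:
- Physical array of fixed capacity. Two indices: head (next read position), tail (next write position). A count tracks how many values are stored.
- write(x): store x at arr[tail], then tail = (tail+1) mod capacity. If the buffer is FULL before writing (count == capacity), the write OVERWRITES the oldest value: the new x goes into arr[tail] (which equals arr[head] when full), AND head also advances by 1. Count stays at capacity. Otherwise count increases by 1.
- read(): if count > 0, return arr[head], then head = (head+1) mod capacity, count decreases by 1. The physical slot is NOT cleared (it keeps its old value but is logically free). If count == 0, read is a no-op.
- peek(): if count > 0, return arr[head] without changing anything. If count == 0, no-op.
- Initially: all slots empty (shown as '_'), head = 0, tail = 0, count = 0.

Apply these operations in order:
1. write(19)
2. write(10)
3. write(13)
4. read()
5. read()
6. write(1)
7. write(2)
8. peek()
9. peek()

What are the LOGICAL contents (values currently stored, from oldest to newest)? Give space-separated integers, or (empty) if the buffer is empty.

Answer: 13 1 2

Derivation:
After op 1 (write(19)): arr=[19 _ _ _ _] head=0 tail=1 count=1
After op 2 (write(10)): arr=[19 10 _ _ _] head=0 tail=2 count=2
After op 3 (write(13)): arr=[19 10 13 _ _] head=0 tail=3 count=3
After op 4 (read()): arr=[19 10 13 _ _] head=1 tail=3 count=2
After op 5 (read()): arr=[19 10 13 _ _] head=2 tail=3 count=1
After op 6 (write(1)): arr=[19 10 13 1 _] head=2 tail=4 count=2
After op 7 (write(2)): arr=[19 10 13 1 2] head=2 tail=0 count=3
After op 8 (peek()): arr=[19 10 13 1 2] head=2 tail=0 count=3
After op 9 (peek()): arr=[19 10 13 1 2] head=2 tail=0 count=3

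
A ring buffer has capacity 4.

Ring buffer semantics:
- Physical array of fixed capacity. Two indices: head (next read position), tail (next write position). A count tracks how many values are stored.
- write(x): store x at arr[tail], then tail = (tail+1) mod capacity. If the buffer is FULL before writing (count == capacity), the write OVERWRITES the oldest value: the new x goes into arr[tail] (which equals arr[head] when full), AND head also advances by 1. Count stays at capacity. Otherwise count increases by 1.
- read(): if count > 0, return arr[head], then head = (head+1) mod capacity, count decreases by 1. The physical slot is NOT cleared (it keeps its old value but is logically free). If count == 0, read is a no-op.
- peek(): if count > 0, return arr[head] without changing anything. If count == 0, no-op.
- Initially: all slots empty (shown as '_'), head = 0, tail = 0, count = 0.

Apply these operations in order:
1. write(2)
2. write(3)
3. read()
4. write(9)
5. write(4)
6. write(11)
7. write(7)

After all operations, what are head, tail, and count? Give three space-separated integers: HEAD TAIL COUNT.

Answer: 2 2 4

Derivation:
After op 1 (write(2)): arr=[2 _ _ _] head=0 tail=1 count=1
After op 2 (write(3)): arr=[2 3 _ _] head=0 tail=2 count=2
After op 3 (read()): arr=[2 3 _ _] head=1 tail=2 count=1
After op 4 (write(9)): arr=[2 3 9 _] head=1 tail=3 count=2
After op 5 (write(4)): arr=[2 3 9 4] head=1 tail=0 count=3
After op 6 (write(11)): arr=[11 3 9 4] head=1 tail=1 count=4
After op 7 (write(7)): arr=[11 7 9 4] head=2 tail=2 count=4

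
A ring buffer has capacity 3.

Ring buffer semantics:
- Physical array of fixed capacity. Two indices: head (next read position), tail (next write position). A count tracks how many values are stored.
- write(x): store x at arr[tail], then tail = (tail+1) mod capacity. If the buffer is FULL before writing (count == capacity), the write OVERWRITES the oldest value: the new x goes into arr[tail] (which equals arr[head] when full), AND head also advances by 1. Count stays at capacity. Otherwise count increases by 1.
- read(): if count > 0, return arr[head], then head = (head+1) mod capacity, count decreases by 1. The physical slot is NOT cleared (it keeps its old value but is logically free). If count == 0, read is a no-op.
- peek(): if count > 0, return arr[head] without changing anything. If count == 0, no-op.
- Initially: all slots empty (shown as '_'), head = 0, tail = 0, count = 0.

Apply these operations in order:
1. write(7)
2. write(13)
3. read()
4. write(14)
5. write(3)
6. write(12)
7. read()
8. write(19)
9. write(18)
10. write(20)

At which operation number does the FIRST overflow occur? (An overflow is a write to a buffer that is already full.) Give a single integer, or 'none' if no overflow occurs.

After op 1 (write(7)): arr=[7 _ _] head=0 tail=1 count=1
After op 2 (write(13)): arr=[7 13 _] head=0 tail=2 count=2
After op 3 (read()): arr=[7 13 _] head=1 tail=2 count=1
After op 4 (write(14)): arr=[7 13 14] head=1 tail=0 count=2
After op 5 (write(3)): arr=[3 13 14] head=1 tail=1 count=3
After op 6 (write(12)): arr=[3 12 14] head=2 tail=2 count=3
After op 7 (read()): arr=[3 12 14] head=0 tail=2 count=2
After op 8 (write(19)): arr=[3 12 19] head=0 tail=0 count=3
After op 9 (write(18)): arr=[18 12 19] head=1 tail=1 count=3
After op 10 (write(20)): arr=[18 20 19] head=2 tail=2 count=3

Answer: 6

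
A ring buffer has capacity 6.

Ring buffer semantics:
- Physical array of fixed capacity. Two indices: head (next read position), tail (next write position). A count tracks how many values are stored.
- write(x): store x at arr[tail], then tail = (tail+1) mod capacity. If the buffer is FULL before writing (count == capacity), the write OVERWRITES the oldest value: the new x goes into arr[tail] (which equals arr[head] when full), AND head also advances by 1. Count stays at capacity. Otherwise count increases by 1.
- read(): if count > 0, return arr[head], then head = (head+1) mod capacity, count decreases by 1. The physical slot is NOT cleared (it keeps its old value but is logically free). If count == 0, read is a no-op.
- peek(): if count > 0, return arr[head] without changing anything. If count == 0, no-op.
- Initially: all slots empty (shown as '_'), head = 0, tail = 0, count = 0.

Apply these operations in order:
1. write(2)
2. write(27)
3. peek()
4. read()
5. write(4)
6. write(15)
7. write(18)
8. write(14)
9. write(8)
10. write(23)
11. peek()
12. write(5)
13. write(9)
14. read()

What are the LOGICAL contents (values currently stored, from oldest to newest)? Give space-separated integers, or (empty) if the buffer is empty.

After op 1 (write(2)): arr=[2 _ _ _ _ _] head=0 tail=1 count=1
After op 2 (write(27)): arr=[2 27 _ _ _ _] head=0 tail=2 count=2
After op 3 (peek()): arr=[2 27 _ _ _ _] head=0 tail=2 count=2
After op 4 (read()): arr=[2 27 _ _ _ _] head=1 tail=2 count=1
After op 5 (write(4)): arr=[2 27 4 _ _ _] head=1 tail=3 count=2
After op 6 (write(15)): arr=[2 27 4 15 _ _] head=1 tail=4 count=3
After op 7 (write(18)): arr=[2 27 4 15 18 _] head=1 tail=5 count=4
After op 8 (write(14)): arr=[2 27 4 15 18 14] head=1 tail=0 count=5
After op 9 (write(8)): arr=[8 27 4 15 18 14] head=1 tail=1 count=6
After op 10 (write(23)): arr=[8 23 4 15 18 14] head=2 tail=2 count=6
After op 11 (peek()): arr=[8 23 4 15 18 14] head=2 tail=2 count=6
After op 12 (write(5)): arr=[8 23 5 15 18 14] head=3 tail=3 count=6
After op 13 (write(9)): arr=[8 23 5 9 18 14] head=4 tail=4 count=6
After op 14 (read()): arr=[8 23 5 9 18 14] head=5 tail=4 count=5

Answer: 14 8 23 5 9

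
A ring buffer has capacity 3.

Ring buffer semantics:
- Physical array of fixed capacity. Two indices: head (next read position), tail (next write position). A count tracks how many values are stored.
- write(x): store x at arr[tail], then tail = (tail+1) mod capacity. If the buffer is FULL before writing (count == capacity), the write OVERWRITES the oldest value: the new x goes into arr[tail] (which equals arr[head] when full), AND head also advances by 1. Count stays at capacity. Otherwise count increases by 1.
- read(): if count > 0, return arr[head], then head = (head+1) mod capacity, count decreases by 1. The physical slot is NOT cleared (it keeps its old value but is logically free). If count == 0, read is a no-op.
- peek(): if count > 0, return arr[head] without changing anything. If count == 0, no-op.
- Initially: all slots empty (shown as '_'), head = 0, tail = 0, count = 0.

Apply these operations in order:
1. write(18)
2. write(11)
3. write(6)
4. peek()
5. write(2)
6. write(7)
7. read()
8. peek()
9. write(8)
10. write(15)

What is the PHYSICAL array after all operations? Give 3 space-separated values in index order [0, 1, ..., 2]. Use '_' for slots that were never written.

After op 1 (write(18)): arr=[18 _ _] head=0 tail=1 count=1
After op 2 (write(11)): arr=[18 11 _] head=0 tail=2 count=2
After op 3 (write(6)): arr=[18 11 6] head=0 tail=0 count=3
After op 4 (peek()): arr=[18 11 6] head=0 tail=0 count=3
After op 5 (write(2)): arr=[2 11 6] head=1 tail=1 count=3
After op 6 (write(7)): arr=[2 7 6] head=2 tail=2 count=3
After op 7 (read()): arr=[2 7 6] head=0 tail=2 count=2
After op 8 (peek()): arr=[2 7 6] head=0 tail=2 count=2
After op 9 (write(8)): arr=[2 7 8] head=0 tail=0 count=3
After op 10 (write(15)): arr=[15 7 8] head=1 tail=1 count=3

Answer: 15 7 8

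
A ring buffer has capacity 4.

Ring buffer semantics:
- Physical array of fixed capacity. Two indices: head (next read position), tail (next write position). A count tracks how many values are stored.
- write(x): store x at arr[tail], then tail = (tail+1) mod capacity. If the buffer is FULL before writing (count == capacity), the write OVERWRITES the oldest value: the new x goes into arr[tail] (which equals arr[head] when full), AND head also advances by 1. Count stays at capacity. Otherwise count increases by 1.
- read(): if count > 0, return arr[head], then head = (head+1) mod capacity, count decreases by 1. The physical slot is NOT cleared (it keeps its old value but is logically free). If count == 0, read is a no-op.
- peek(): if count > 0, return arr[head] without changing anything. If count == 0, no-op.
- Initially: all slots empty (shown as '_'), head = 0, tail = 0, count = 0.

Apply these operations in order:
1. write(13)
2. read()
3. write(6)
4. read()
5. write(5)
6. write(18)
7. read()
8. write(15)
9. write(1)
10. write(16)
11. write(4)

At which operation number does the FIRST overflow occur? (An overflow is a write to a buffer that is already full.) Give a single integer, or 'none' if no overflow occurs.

After op 1 (write(13)): arr=[13 _ _ _] head=0 tail=1 count=1
After op 2 (read()): arr=[13 _ _ _] head=1 tail=1 count=0
After op 3 (write(6)): arr=[13 6 _ _] head=1 tail=2 count=1
After op 4 (read()): arr=[13 6 _ _] head=2 tail=2 count=0
After op 5 (write(5)): arr=[13 6 5 _] head=2 tail=3 count=1
After op 6 (write(18)): arr=[13 6 5 18] head=2 tail=0 count=2
After op 7 (read()): arr=[13 6 5 18] head=3 tail=0 count=1
After op 8 (write(15)): arr=[15 6 5 18] head=3 tail=1 count=2
After op 9 (write(1)): arr=[15 1 5 18] head=3 tail=2 count=3
After op 10 (write(16)): arr=[15 1 16 18] head=3 tail=3 count=4
After op 11 (write(4)): arr=[15 1 16 4] head=0 tail=0 count=4

Answer: 11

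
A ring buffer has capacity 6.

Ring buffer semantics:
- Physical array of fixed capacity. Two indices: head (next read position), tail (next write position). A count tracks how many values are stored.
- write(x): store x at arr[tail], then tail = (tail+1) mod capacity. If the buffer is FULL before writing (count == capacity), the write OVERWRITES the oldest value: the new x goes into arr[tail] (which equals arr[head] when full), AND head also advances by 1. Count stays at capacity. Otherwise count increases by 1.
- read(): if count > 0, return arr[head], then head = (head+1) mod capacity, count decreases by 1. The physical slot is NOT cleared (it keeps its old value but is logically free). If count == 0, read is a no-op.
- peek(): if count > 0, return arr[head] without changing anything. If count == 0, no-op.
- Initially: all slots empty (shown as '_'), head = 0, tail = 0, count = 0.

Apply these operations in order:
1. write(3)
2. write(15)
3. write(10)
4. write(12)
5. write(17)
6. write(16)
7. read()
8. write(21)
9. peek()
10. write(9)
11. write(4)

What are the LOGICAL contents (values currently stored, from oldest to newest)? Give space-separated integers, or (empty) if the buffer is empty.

Answer: 12 17 16 21 9 4

Derivation:
After op 1 (write(3)): arr=[3 _ _ _ _ _] head=0 tail=1 count=1
After op 2 (write(15)): arr=[3 15 _ _ _ _] head=0 tail=2 count=2
After op 3 (write(10)): arr=[3 15 10 _ _ _] head=0 tail=3 count=3
After op 4 (write(12)): arr=[3 15 10 12 _ _] head=0 tail=4 count=4
After op 5 (write(17)): arr=[3 15 10 12 17 _] head=0 tail=5 count=5
After op 6 (write(16)): arr=[3 15 10 12 17 16] head=0 tail=0 count=6
After op 7 (read()): arr=[3 15 10 12 17 16] head=1 tail=0 count=5
After op 8 (write(21)): arr=[21 15 10 12 17 16] head=1 tail=1 count=6
After op 9 (peek()): arr=[21 15 10 12 17 16] head=1 tail=1 count=6
After op 10 (write(9)): arr=[21 9 10 12 17 16] head=2 tail=2 count=6
After op 11 (write(4)): arr=[21 9 4 12 17 16] head=3 tail=3 count=6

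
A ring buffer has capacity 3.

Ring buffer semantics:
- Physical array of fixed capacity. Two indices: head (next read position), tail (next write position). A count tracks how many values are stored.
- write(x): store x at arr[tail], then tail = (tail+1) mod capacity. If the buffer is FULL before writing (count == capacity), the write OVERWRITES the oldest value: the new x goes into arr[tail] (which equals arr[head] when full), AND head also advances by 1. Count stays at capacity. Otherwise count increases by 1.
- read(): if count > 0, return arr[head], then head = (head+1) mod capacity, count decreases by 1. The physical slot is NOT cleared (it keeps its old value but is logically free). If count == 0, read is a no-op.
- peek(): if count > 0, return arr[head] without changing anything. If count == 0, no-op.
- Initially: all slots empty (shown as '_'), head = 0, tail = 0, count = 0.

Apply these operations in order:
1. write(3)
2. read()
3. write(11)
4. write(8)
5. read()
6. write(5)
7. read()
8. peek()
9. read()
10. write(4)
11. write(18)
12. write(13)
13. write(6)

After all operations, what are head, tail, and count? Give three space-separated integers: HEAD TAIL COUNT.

Answer: 2 2 3

Derivation:
After op 1 (write(3)): arr=[3 _ _] head=0 tail=1 count=1
After op 2 (read()): arr=[3 _ _] head=1 tail=1 count=0
After op 3 (write(11)): arr=[3 11 _] head=1 tail=2 count=1
After op 4 (write(8)): arr=[3 11 8] head=1 tail=0 count=2
After op 5 (read()): arr=[3 11 8] head=2 tail=0 count=1
After op 6 (write(5)): arr=[5 11 8] head=2 tail=1 count=2
After op 7 (read()): arr=[5 11 8] head=0 tail=1 count=1
After op 8 (peek()): arr=[5 11 8] head=0 tail=1 count=1
After op 9 (read()): arr=[5 11 8] head=1 tail=1 count=0
After op 10 (write(4)): arr=[5 4 8] head=1 tail=2 count=1
After op 11 (write(18)): arr=[5 4 18] head=1 tail=0 count=2
After op 12 (write(13)): arr=[13 4 18] head=1 tail=1 count=3
After op 13 (write(6)): arr=[13 6 18] head=2 tail=2 count=3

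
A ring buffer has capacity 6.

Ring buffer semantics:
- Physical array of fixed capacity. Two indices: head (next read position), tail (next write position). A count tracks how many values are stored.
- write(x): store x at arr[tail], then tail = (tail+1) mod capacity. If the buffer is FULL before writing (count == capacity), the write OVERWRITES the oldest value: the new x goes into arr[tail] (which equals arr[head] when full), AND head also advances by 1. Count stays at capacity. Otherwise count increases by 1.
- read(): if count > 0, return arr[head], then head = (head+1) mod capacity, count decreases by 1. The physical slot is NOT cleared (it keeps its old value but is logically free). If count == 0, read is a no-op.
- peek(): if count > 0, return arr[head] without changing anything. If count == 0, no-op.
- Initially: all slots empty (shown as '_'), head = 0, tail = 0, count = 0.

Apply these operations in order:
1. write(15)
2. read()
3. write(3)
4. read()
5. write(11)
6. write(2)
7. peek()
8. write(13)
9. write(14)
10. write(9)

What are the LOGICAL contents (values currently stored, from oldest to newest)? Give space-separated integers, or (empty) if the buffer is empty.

Answer: 11 2 13 14 9

Derivation:
After op 1 (write(15)): arr=[15 _ _ _ _ _] head=0 tail=1 count=1
After op 2 (read()): arr=[15 _ _ _ _ _] head=1 tail=1 count=0
After op 3 (write(3)): arr=[15 3 _ _ _ _] head=1 tail=2 count=1
After op 4 (read()): arr=[15 3 _ _ _ _] head=2 tail=2 count=0
After op 5 (write(11)): arr=[15 3 11 _ _ _] head=2 tail=3 count=1
After op 6 (write(2)): arr=[15 3 11 2 _ _] head=2 tail=4 count=2
After op 7 (peek()): arr=[15 3 11 2 _ _] head=2 tail=4 count=2
After op 8 (write(13)): arr=[15 3 11 2 13 _] head=2 tail=5 count=3
After op 9 (write(14)): arr=[15 3 11 2 13 14] head=2 tail=0 count=4
After op 10 (write(9)): arr=[9 3 11 2 13 14] head=2 tail=1 count=5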